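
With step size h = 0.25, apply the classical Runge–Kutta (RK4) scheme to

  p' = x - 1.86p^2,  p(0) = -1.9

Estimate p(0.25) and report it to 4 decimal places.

RK4: k1 = f(x_n, p_n); k2 = f(x_n + h/2, p_n + (h/2)·k1); k3 = f(x_n + h/2, p_n + (h/2)·k2); k4 = f(x_n + h, p_n + h·k3); p_{n+1} = p_n + (h/6)·(k1 + 2k2 + 2k3 + k4).
x=0.000000, p=-1.900000:
  k1 = f(0.000000, -1.900000) = -6.714600
  k2 = f(0.125000, -2.739325) = -13.832257
  k3 = f(0.125000, -3.629032) = -24.370965
  k4 = f(0.250000, -7.992741) = -118.574081
  p ← -1.900000 + (0.25/6)·(k1 + 2k2 + 2k3 + k4) = -10.303964
p(0.25) ≈ -10.3040

-10.3040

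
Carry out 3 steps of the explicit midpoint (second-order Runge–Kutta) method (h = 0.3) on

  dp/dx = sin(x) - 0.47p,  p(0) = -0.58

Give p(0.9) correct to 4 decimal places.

-0.0462

Midpoint: k1 = f(x_n, p_n); k2 = f(x_n + h/2, p_n + (h/2)·k1); p_{n+1} = p_n + h·k2.
x=0.000000, p=-0.580000:
  k1 = f(0.000000, -0.580000) = 0.272600
  k2 = f(0.150000, -0.539110) = 0.402820
  p ← -0.580000 + 0.3·0.402820 = -0.459154
x=0.300000, p=-0.459154:
  k1 = f(0.300000, -0.459154) = 0.511323
  k2 = f(0.450000, -0.382456) = 0.614720
  p ← -0.459154 + 0.3·0.614720 = -0.274738
x=0.600000, p=-0.274738:
  k1 = f(0.600000, -0.274738) = 0.693769
  k2 = f(0.750000, -0.170673) = 0.761855
  p ← -0.274738 + 0.3·0.761855 = -0.046182
p(0.9) ≈ -0.0462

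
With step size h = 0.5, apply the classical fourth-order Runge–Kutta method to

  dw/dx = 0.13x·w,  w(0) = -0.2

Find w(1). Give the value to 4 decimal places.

RK4: k1 = f(x_n, w_n); k2 = f(x_n + h/2, w_n + (h/2)·k1); k3 = f(x_n + h/2, w_n + (h/2)·k2); k4 = f(x_n + h, w_n + h·k3); w_{n+1} = w_n + (h/6)·(k1 + 2k2 + 2k3 + k4).
x=0.000000, w=-0.200000:
  k1 = f(0.000000, -0.200000) = 0.000000
  k2 = f(0.250000, -0.200000) = -0.006500
  k3 = f(0.250000, -0.201625) = -0.006553
  k4 = f(0.500000, -0.203276) = -0.013213
  w ← -0.200000 + (0.5/6)·(k1 + 2k2 + 2k3 + k4) = -0.203277
x=0.500000, w=-0.203277:
  k1 = f(0.500000, -0.203277) = -0.013213
  k2 = f(0.750000, -0.206580) = -0.020142
  k3 = f(0.750000, -0.208312) = -0.020310
  k4 = f(1.000000, -0.213432) = -0.027746
  w ← -0.203277 + (0.5/6)·(k1 + 2k2 + 2k3 + k4) = -0.213432
w(1) ≈ -0.2134

-0.2134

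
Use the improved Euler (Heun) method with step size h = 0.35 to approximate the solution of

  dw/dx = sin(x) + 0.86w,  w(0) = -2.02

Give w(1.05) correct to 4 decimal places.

-4.2651

Heun: k1 = f(x_n, w_n); k2 = f(x_n + h, w_n + h·k1); w_{n+1} = w_n + (h/2)·(k1 + k2).
x=0.000000, w=-2.020000:
  k1 = f(0.000000, -2.020000) = -1.737200
  k2 = f(0.350000, -2.628020) = -1.917199
  w ← -2.020000 + (0.35/2)·(-1.737200 + (-1.917199)) = -2.659520
x=0.350000, w=-2.659520:
  k1 = f(0.350000, -2.659520) = -1.944289
  k2 = f(0.700000, -3.340021) = -2.228201
  w ← -2.659520 + (0.35/2)·(-1.944289 + (-2.228201)) = -3.389706
x=0.700000, w=-3.389706:
  k1 = f(0.700000, -3.389706) = -2.270929
  k2 = f(1.050000, -4.184531) = -2.731273
  w ← -3.389706 + (0.35/2)·(-2.270929 + (-2.731273)) = -4.265091
w(1.05) ≈ -4.2651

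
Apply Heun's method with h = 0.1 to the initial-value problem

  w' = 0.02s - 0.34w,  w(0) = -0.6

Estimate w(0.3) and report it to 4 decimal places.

-0.5410

Heun: k1 = f(s_n, w_n); k2 = f(s_n + h, w_n + h·k1); w_{n+1} = w_n + (h/2)·(k1 + k2).
s=0.000000, w=-0.600000:
  k1 = f(0.000000, -0.600000) = 0.204000
  k2 = f(0.100000, -0.579600) = 0.199064
  w ← -0.600000 + (0.1/2)·(0.204000 + 0.199064) = -0.579847
s=0.100000, w=-0.579847:
  k1 = f(0.100000, -0.579847) = 0.199148
  k2 = f(0.200000, -0.559932) = 0.194377
  w ← -0.579847 + (0.1/2)·(0.199148 + 0.194377) = -0.560171
s=0.200000, w=-0.560171:
  k1 = f(0.200000, -0.560171) = 0.194458
  k2 = f(0.300000, -0.540725) = 0.189846
  w ← -0.560171 + (0.1/2)·(0.194458 + 0.189846) = -0.540955
w(0.3) ≈ -0.5410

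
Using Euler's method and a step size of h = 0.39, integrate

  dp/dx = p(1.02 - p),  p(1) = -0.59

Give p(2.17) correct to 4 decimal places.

-3.5096

Euler: p_{n+1} = p_n + h·f(x_n, p_n).
x=1.000000, p=-0.590000: f=-0.949900 → p ← -0.590000 + 0.39·(-0.949900) = -0.960461
x=1.390000, p=-0.960461: f=-1.902156 → p ← -0.960461 + 0.39·(-1.902156) = -1.702302
x=1.780000, p=-1.702302: f=-4.634179 → p ← -1.702302 + 0.39·(-4.634179) = -3.509631
p(2.17) ≈ -3.5096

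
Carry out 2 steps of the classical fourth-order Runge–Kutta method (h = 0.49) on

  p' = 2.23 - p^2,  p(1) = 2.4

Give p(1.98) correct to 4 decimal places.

1.5427

RK4: k1 = f(t_n, p_n); k2 = f(t_n + h/2, p_n + (h/2)·k1); k3 = f(t_n + h/2, p_n + (h/2)·k2); k4 = f(t_n + h, p_n + h·k3); p_{n+1} = p_n + (h/6)·(k1 + 2k2 + 2k3 + k4).
t=1.000000, p=2.400000:
  k1 = f(1.000000, 2.400000) = -3.530000
  k2 = f(1.245000, 1.535150) = -0.126686
  k3 = f(1.245000, 2.368962) = -3.381981
  k4 = f(1.490000, 0.742829) = 1.678205
  p ← 2.400000 + (0.49/6)·(k1 + 2k2 + 2k3 + k4) = 1.675688
t=1.490000, p=1.675688:
  k1 = f(1.490000, 1.675688) = -0.577930
  k2 = f(1.735000, 1.534095) = -0.123448
  k3 = f(1.735000, 1.645443) = -0.477483
  k4 = f(1.980000, 1.441721) = 0.151440
  p ← 1.675688 + (0.49/6)·(k1 + 2k2 + 2k3 + k4) = 1.542706
p(1.98) ≈ 1.5427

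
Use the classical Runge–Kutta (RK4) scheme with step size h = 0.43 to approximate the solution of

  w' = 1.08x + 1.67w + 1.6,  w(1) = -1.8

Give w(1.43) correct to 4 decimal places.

-1.8767

RK4: k1 = f(x_n, w_n); k2 = f(x_n + h/2, w_n + (h/2)·k1); k3 = f(x_n + h/2, w_n + (h/2)·k2); k4 = f(x_n + h, w_n + h·k3); w_{n+1} = w_n + (h/6)·(k1 + 2k2 + 2k3 + k4).
x=1.000000, w=-1.800000:
  k1 = f(1.000000, -1.800000) = -0.326000
  k2 = f(1.215000, -1.870090) = -0.210850
  k3 = f(1.215000, -1.845333) = -0.169506
  k4 = f(1.430000, -1.872887) = 0.016678
  w ← -1.800000 + (0.43/6)·(k1 + 2k2 + 2k3 + k4) = -1.876686
w(1.43) ≈ -1.8767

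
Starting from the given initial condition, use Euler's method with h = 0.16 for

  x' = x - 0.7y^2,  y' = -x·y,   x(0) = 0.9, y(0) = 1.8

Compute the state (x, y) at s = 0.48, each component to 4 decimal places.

Euler on (x,y): x_{n+1} = x_n + h·x', y_{n+1} = y_n + h·y'.
0.000000: (0.900000, 1.800000); f=(-1.368000, -1.620000) → (0.681120, 1.540800)
0.160000: (0.681120, 1.540800); f=(-0.980725, -1.049470) → (0.524204, 1.372885)
0.320000: (0.524204, 1.372885); f=(-0.795165, -0.719672) → (0.396978, 1.257737)
(x(0.48), y(0.48)) ≈ (0.3970, 1.2577)

0.3970, 1.2577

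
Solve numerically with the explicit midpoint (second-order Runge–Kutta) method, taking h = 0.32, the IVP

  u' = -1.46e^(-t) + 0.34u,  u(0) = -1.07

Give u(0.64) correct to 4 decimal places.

-2.1093

Midpoint: k1 = f(t_n, u_n); k2 = f(t_n + h/2, u_n + (h/2)·k1); u_{n+1} = u_n + h·k2.
t=0.000000, u=-1.070000:
  k1 = f(0.000000, -1.070000) = -1.823800
  k2 = f(0.160000, -1.361808) = -1.707145
  u ← -1.070000 + 0.32·(-1.707145) = -1.616286
t=0.320000, u=-1.616286:
  k1 = f(0.320000, -1.616286) = -1.609715
  k2 = f(0.480000, -1.873841) = -1.540530
  u ← -1.616286 + 0.32·(-1.540530) = -2.109256
u(0.64) ≈ -2.1093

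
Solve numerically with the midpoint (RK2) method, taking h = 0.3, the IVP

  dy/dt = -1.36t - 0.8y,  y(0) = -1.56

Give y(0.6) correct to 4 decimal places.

Midpoint: k1 = f(t_n, y_n); k2 = f(t_n + h/2, y_n + (h/2)·k1); y_{n+1} = y_n + h·k2.
t=0.000000, y=-1.560000:
  k1 = f(0.000000, -1.560000) = 1.248000
  k2 = f(0.150000, -1.372800) = 0.894240
  y ← -1.560000 + 0.3·0.894240 = -1.291728
t=0.300000, y=-1.291728:
  k1 = f(0.300000, -1.291728) = 0.625382
  k2 = f(0.450000, -1.197921) = 0.346337
  y ← -1.291728 + 0.3·0.346337 = -1.187827
y(0.6) ≈ -1.1878

-1.1878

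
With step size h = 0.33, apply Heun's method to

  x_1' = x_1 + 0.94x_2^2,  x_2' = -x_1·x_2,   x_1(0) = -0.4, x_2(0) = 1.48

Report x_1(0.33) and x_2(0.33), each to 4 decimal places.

0.3334, 1.5369

Heun on (x_1,x_2): k1 = f(t_n, state_n); k2 = f(t_n + h, state_n + h·k1); state_{n+1} = state_n + (h/2)·(k1 + k2).
0.000000: (-0.400000, 1.480000)
  k1 = (1.658976, 0.592000)
  predictor → (0.147462, 1.675360)
  k2 = (2.785883, -0.247052)
  → (0.333402, 1.536916)
(x_1(0.33), x_2(0.33)) ≈ (0.3334, 1.5369)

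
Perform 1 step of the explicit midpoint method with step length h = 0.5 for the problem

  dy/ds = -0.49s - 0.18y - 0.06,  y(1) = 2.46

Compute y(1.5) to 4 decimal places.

Midpoint: k1 = f(s_n, y_n); k2 = f(s_n + h/2, y_n + (h/2)·k1); y_{n+1} = y_n + h·k2.
s=1.000000, y=2.460000:
  k1 = f(1.000000, 2.460000) = -0.992800
  k2 = f(1.250000, 2.211800) = -1.070624
  y ← 2.460000 + 0.5·(-1.070624) = 1.924688
y(1.5) ≈ 1.9247

1.9247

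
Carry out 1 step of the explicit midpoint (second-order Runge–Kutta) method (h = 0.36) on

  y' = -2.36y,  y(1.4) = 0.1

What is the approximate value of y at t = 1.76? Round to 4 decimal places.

0.0511

Midpoint: k1 = f(t_n, y_n); k2 = f(t_n + h/2, y_n + (h/2)·k1); y_{n+1} = y_n + h·k2.
t=1.400000, y=0.100000:
  k1 = f(1.400000, 0.100000) = -0.236000
  k2 = f(1.580000, 0.057520) = -0.135747
  y ← 0.100000 + 0.36·(-0.135747) = 0.051131
y(1.76) ≈ 0.0511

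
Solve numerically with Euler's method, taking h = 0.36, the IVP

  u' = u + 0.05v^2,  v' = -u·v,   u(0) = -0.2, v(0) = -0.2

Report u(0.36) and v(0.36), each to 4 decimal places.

Euler on (u,v): u_{n+1} = u_n + h·u', v_{n+1} = v_n + h·v'.
0.000000: (-0.200000, -0.200000); f=(-0.198000, -0.040000) → (-0.271280, -0.214400)
(u(0.36), v(0.36)) ≈ (-0.2713, -0.2144)

-0.2713, -0.2144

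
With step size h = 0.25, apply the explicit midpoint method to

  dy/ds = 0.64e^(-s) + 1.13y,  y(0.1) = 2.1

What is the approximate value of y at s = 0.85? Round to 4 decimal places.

5.3581

Midpoint: k1 = f(s_n, y_n); k2 = f(s_n + h/2, y_n + (h/2)·k1); y_{n+1} = y_n + h·k2.
s=0.100000, y=2.100000:
  k1 = f(0.100000, 2.100000) = 2.952096
  k2 = f(0.225000, 2.469012) = 3.301034
  y ← 2.100000 + 0.25·3.301034 = 2.925258
s=0.350000, y=2.925258:
  k1 = f(0.350000, 2.925258) = 3.756542
  k2 = f(0.475000, 3.394826) = 4.234160
  y ← 2.925258 + 0.25·4.234160 = 3.983799
s=0.600000, y=3.983799:
  k1 = f(0.600000, 3.983799) = 4.852932
  k2 = f(0.725000, 4.590415) = 5.497137
  y ← 3.983799 + 0.25·5.497137 = 5.358083
y(0.85) ≈ 5.3581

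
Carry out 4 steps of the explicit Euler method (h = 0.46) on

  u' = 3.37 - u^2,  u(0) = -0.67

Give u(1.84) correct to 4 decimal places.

Euler: u_{n+1} = u_n + h·f(t_n, u_n).
t=0.000000, u=-0.670000: f=2.921100 → u ← -0.670000 + 0.46·2.921100 = 0.673706
t=0.460000, u=0.673706: f=2.916120 → u ← 0.673706 + 0.46·2.916120 = 2.015121
t=0.920000, u=2.015121: f=-0.690714 → u ← 2.015121 + 0.46·(-0.690714) = 1.697393
t=1.380000, u=1.697393: f=0.488857 → u ← 1.697393 + 0.46·0.488857 = 1.922267
u(1.84) ≈ 1.9223

1.9223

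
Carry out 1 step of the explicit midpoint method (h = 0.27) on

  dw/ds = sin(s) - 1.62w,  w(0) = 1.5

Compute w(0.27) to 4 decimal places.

Midpoint: k1 = f(s_n, w_n); k2 = f(s_n + h/2, w_n + (h/2)·k1); w_{n+1} = w_n + h·k2.
s=0.000000, w=1.500000:
  k1 = f(0.000000, 1.500000) = -2.430000
  k2 = f(0.135000, 1.171950) = -1.763969
  w ← 1.500000 + 0.27·(-1.763969) = 1.023728
w(0.27) ≈ 1.0237

1.0237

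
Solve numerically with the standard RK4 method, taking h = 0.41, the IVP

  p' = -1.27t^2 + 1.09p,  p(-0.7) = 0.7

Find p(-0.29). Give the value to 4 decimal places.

RK4: k1 = f(t_n, p_n); k2 = f(t_n + h/2, p_n + (h/2)·k1); k3 = f(t_n + h/2, p_n + (h/2)·k2); k4 = f(t_n + h, p_n + h·k3); p_{n+1} = p_n + (h/6)·(k1 + 2k2 + 2k3 + k4).
t=-0.700000, p=0.700000:
  k1 = f(-0.700000, 0.700000) = 0.140700
  k2 = f(-0.495000, 0.728843) = 0.483258
  k3 = f(-0.495000, 0.799068) = 0.559802
  k4 = f(-0.290000, 0.929519) = 0.906369
  p ← 0.700000 + (0.41/6)·(k1 + 2k2 + 2k3 + k4) = 0.914101
p(-0.29) ≈ 0.9141

0.9141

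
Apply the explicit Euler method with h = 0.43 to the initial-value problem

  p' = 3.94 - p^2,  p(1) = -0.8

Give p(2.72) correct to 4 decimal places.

2.0679

Euler: p_{n+1} = p_n + h·f(t_n, p_n).
t=1.000000, p=-0.800000: f=3.300000 → p ← -0.800000 + 0.43·3.300000 = 0.619000
t=1.430000, p=0.619000: f=3.556839 → p ← 0.619000 + 0.43·3.556839 = 2.148441
t=1.860000, p=2.148441: f=-0.675798 → p ← 2.148441 + 0.43·(-0.675798) = 1.857848
t=2.290000, p=1.857848: f=0.488402 → p ← 1.857848 + 0.43·0.488402 = 2.067861
p(2.72) ≈ 2.0679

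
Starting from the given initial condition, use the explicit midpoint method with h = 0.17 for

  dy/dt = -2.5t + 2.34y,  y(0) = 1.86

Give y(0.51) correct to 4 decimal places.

Midpoint: k1 = f(t_n, y_n); k2 = f(t_n + h/2, y_n + (h/2)·k1); y_{n+1} = y_n + h·k2.
t=0.000000, y=1.860000:
  k1 = f(0.000000, 1.860000) = 4.352400
  k2 = f(0.085000, 2.229954) = 5.005592
  y ← 1.860000 + 0.17·5.005592 = 2.710951
t=0.170000, y=2.710951:
  k1 = f(0.170000, 2.710951) = 5.918625
  k2 = f(0.255000, 3.214034) = 6.883339
  y ← 2.710951 + 0.17·6.883339 = 3.881118
t=0.340000, y=3.881118:
  k1 = f(0.340000, 3.881118) = 8.231817
  k2 = f(0.425000, 4.580823) = 9.656625
  y ← 3.881118 + 0.17·9.656625 = 5.522745
y(0.51) ≈ 5.5227

5.5227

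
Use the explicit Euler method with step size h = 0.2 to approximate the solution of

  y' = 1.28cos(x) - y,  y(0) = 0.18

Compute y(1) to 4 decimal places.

Euler: y_{n+1} = y_n + h·f(x_n, y_n).
x=0.000000, y=0.180000: f=1.100000 → y ← 0.180000 + 0.2·1.100000 = 0.400000
x=0.200000, y=0.400000: f=0.854485 → y ← 0.400000 + 0.2·0.854485 = 0.570897
x=0.400000, y=0.570897: f=0.608061 → y ← 0.570897 + 0.2·0.608061 = 0.692509
x=0.600000, y=0.692509: f=0.363920 → y ← 0.692509 + 0.2·0.363920 = 0.765293
x=0.800000, y=0.765293: f=0.126491 → y ← 0.765293 + 0.2·0.126491 = 0.790592
y(1) ≈ 0.7906

0.7906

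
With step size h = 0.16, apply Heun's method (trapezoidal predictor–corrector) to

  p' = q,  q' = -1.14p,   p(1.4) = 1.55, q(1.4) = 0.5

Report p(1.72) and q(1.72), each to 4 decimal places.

Heun on (p,q): k1 = f(t_n, state_n); k2 = f(t_n + h, state_n + h·k1); state_{n+1} = state_n + (h/2)·(k1 + k2).
1.400000: (1.550000, 0.500000)
  k1 = (0.500000, -1.767000)
  predictor → (1.630000, 0.217280)
  k2 = (0.217280, -1.858200)
  → (1.607382, 0.209984)
1.560000: (1.607382, 0.209984)
  k1 = (0.209984, -1.832416)
  predictor → (1.640980, -0.083203)
  k2 = (-0.083203, -1.870717)
  → (1.617525, -0.086267)
(p(1.72), q(1.72)) ≈ (1.6175, -0.0863)

1.6175, -0.0863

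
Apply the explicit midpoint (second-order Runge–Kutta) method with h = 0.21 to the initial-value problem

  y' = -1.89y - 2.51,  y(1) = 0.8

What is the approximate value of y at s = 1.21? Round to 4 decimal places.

Midpoint: k1 = f(s_n, y_n); k2 = f(s_n + h/2, y_n + (h/2)·k1); y_{n+1} = y_n + h·k2.
s=1.000000, y=0.800000:
  k1 = f(1.000000, 0.800000) = -4.022000
  k2 = f(1.105000, 0.377690) = -3.223834
  y ← 0.800000 + 0.21·(-3.223834) = 0.122995
y(1.21) ≈ 0.1230

0.1230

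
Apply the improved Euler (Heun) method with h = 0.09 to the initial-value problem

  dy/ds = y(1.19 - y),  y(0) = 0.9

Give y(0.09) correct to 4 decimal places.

Heun: k1 = f(s_n, y_n); k2 = f(s_n + h, y_n + h·k1); y_{n+1} = y_n + (h/2)·(k1 + k2).
s=0.000000, y=0.900000:
  k1 = f(0.000000, 0.900000) = 0.261000
  k2 = f(0.090000, 0.923490) = 0.246119
  y ← 0.900000 + (0.09/2)·(0.261000 + 0.246119) = 0.922820
y(0.09) ≈ 0.9228

0.9228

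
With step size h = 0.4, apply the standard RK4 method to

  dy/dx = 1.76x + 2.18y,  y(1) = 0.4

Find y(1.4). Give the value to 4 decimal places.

2.2650

RK4: k1 = f(x_n, y_n); k2 = f(x_n + h/2, y_n + (h/2)·k1); k3 = f(x_n + h/2, y_n + (h/2)·k2); k4 = f(x_n + h, y_n + h·k3); y_{n+1} = y_n + (h/6)·(k1 + 2k2 + 2k3 + k4).
x=1.000000, y=0.400000:
  k1 = f(1.000000, 0.400000) = 2.632000
  k2 = f(1.200000, 0.926400) = 4.131552
  k3 = f(1.200000, 1.226310) = 4.785357
  k4 = f(1.400000, 2.314143) = 7.508831
  y ← 0.400000 + (0.4/6)·(k1 + 2k2 + 2k3 + k4) = 2.264977
y(1.4) ≈ 2.2650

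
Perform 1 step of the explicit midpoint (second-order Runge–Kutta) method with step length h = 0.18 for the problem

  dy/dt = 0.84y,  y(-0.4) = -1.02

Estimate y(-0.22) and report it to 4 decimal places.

Midpoint: k1 = f(t_n, y_n); k2 = f(t_n + h/2, y_n + (h/2)·k1); y_{n+1} = y_n + h·k2.
t=-0.400000, y=-1.020000:
  k1 = f(-0.400000, -1.020000) = -0.856800
  k2 = f(-0.310000, -1.097112) = -0.921574
  y ← -1.020000 + 0.18·(-0.921574) = -1.185883
y(-0.22) ≈ -1.1859

-1.1859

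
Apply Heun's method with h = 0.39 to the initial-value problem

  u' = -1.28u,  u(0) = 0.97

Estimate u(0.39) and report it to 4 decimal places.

Heun: k1 = f(t_n, u_n); k2 = f(t_n + h, u_n + h·k1); u_{n+1} = u_n + (h/2)·(k1 + k2).
t=0.000000, u=0.970000:
  k1 = f(0.000000, 0.970000) = -1.241600
  k2 = f(0.390000, 0.485776) = -0.621793
  u ← 0.970000 + (0.39/2)·(-1.241600 + (-0.621793)) = 0.606638
u(0.39) ≈ 0.6066

0.6066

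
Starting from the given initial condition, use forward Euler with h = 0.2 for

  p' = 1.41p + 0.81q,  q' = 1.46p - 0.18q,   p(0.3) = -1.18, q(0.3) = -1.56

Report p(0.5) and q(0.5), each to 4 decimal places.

-1.7655, -1.8484

Euler on (p,q): p_{n+1} = p_n + h·p', q_{n+1} = q_n + h·q'.
0.300000: (-1.180000, -1.560000); f=(-2.927400, -1.442000) → (-1.765480, -1.848400)
(p(0.5), q(0.5)) ≈ (-1.7655, -1.8484)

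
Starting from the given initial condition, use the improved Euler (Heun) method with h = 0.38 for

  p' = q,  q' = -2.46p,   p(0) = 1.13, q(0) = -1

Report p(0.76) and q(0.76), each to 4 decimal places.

Heun on (p,q): k1 = f(x_n, state_n); k2 = f(x_n + h, state_n + h·k1); state_{n+1} = state_n + (h/2)·(k1 + k2).
0.000000: (1.130000, -1.000000)
  k1 = (-1.000000, -2.779800)
  predictor → (0.750000, -2.056324)
  k2 = (-2.056324, -1.845000)
  → (0.549298, -1.878712)
0.380000: (0.549298, -1.878712)
  k1 = (-1.878712, -1.351274)
  predictor → (-0.164612, -2.392196)
  k2 = (-2.392196, 0.404946)
  → (-0.262174, -2.058514)
(p(0.76), q(0.76)) ≈ (-0.2622, -2.0585)

-0.2622, -2.0585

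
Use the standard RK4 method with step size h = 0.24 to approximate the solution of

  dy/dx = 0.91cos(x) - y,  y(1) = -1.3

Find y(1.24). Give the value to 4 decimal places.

-0.9391

RK4: k1 = f(x_n, y_n); k2 = f(x_n + h/2, y_n + (h/2)·k1); k3 = f(x_n + h/2, y_n + (h/2)·k2); k4 = f(x_n + h, y_n + h·k3); y_{n+1} = y_n + (h/6)·(k1 + 2k2 + 2k3 + k4).
x=1.000000, y=-1.300000:
  k1 = f(1.000000, -1.300000) = 1.791675
  k2 = f(1.120000, -1.084999) = 1.481470
  k3 = f(1.120000, -1.122224) = 1.518695
  k4 = f(1.240000, -0.935513) = 1.231078
  y ← -1.300000 + (0.24/6)·(k1 + 2k2 + 2k3 + k4) = -0.939077
y(1.24) ≈ -0.9391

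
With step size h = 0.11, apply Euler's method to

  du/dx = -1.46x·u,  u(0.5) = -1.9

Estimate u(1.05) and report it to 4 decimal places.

Euler: u_{n+1} = u_n + h·f(x_n, u_n).
x=0.500000, u=-1.900000: f=1.387000 → u ← -1.900000 + 0.11·1.387000 = -1.747430
x=0.610000, u=-1.747430: f=1.556261 → u ← -1.747430 + 0.11·1.556261 = -1.576241
x=0.720000, u=-1.576241: f=1.656945 → u ← -1.576241 + 0.11·1.656945 = -1.393977
x=0.830000, u=-1.393977: f=1.689222 → u ← -1.393977 + 0.11·1.689222 = -1.208163
x=0.940000, u=-1.208163: f=1.658083 → u ← -1.208163 + 0.11·1.658083 = -1.025774
u(1.05) ≈ -1.0258

-1.0258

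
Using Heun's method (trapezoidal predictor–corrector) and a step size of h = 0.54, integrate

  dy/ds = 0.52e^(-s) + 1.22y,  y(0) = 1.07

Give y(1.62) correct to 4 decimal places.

8.6206

Heun: k1 = f(s_n, y_n); k2 = f(s_n + h, y_n + h·k1); y_{n+1} = y_n + (h/2)·(k1 + k2).
s=0.000000, y=1.070000:
  k1 = f(0.000000, 1.070000) = 1.825400
  k2 = f(0.540000, 2.055716) = 2.811003
  y ← 1.070000 + (0.54/2)·(1.825400 + 2.811003) = 2.321829
s=0.540000, y=2.321829:
  k1 = f(0.540000, 2.321829) = 3.135660
  k2 = f(1.080000, 4.015085) = 5.074994
  y ← 2.321829 + (0.54/2)·(3.135660 + 5.074994) = 4.538705
s=1.080000, y=4.538705:
  k1 = f(1.080000, 4.538705) = 5.713810
  k2 = f(1.620000, 7.624163) = 9.404386
  y ← 4.538705 + (0.54/2)·(5.713810 + 9.404386) = 8.620618
y(1.62) ≈ 8.6206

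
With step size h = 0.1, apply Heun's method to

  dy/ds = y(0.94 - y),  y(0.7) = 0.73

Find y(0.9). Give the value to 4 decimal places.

Heun: k1 = f(s_n, y_n); k2 = f(s_n + h, y_n + h·k1); y_{n+1} = y_n + (h/2)·(k1 + k2).
s=0.700000, y=0.730000:
  k1 = f(0.700000, 0.730000) = 0.153300
  k2 = f(0.800000, 0.745330) = 0.145093
  y ← 0.730000 + (0.1/2)·(0.153300 + 0.145093) = 0.744920
s=0.800000, y=0.744920:
  k1 = f(0.800000, 0.744920) = 0.145319
  k2 = f(0.900000, 0.759452) = 0.137118
  y ← 0.744920 + (0.1/2)·(0.145319 + 0.137118) = 0.759042
y(0.9) ≈ 0.7590

0.7590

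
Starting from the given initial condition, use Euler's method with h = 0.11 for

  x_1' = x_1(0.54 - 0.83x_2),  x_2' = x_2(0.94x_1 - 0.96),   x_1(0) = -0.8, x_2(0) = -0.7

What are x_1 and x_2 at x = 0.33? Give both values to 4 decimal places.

Euler on (x_1,x_2): x_1_{n+1} = x_1_n + h·x_1', x_2_{n+1} = x_2_n + h·x_2'.
0.000000: (-0.800000, -0.700000); f=(-0.896800, 1.198400) → (-0.898648, -0.568176)
0.110000: (-0.898648, -0.568176); f=(-0.909060, 1.025404) → (-0.998645, -0.455382)
0.220000: (-0.998645, -0.455382); f=(-0.916722, 0.864645) → (-1.099484, -0.360271)
(x_1(0.33), x_2(0.33)) ≈ (-1.0995, -0.3603)

-1.0995, -0.3603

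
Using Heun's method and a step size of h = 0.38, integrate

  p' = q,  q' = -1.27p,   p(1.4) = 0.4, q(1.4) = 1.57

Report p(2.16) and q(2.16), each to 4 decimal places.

1.3404, 0.6567

Heun on (p,q): k1 = f(t_n, state_n); k2 = f(t_n + h, state_n + h·k1); state_{n+1} = state_n + (h/2)·(k1 + k2).
1.400000: (0.400000, 1.570000)
  k1 = (1.570000, -0.508000)
  predictor → (0.996600, 1.376960)
  k2 = (1.376960, -1.265682)
  → (0.959922, 1.233000)
1.780000: (0.959922, 1.233000)
  k1 = (1.233000, -1.219101)
  predictor → (1.428463, 0.769742)
  k2 = (0.769742, -1.814147)
  → (1.340443, 0.656683)
(p(2.16), q(2.16)) ≈ (1.3404, 0.6567)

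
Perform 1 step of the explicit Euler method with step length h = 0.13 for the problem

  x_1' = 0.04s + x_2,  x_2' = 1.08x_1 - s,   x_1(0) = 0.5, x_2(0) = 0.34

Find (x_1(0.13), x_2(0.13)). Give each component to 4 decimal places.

0.5442, 0.4102

Euler on (x_1,x_2): x_1_{n+1} = x_1_n + h·x_1', x_2_{n+1} = x_2_n + h·x_2'.
0.000000: (0.500000, 0.340000); f=(0.340000, 0.540000) → (0.544200, 0.410200)
(x_1(0.13), x_2(0.13)) ≈ (0.5442, 0.4102)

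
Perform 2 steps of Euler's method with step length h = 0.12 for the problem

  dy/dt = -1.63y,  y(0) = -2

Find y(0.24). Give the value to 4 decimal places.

-1.2941

Euler: y_{n+1} = y_n + h·f(t_n, y_n).
t=0.000000, y=-2.000000: f=3.260000 → y ← -2.000000 + 0.12·3.260000 = -1.608800
t=0.120000, y=-1.608800: f=2.622344 → y ← -1.608800 + 0.12·2.622344 = -1.294119
y(0.24) ≈ -1.2941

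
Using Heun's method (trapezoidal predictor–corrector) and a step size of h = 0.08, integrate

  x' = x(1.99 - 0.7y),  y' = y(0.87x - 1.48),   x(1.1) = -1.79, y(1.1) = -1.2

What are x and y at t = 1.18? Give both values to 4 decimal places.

Heun on (x,y): k1 = f(t_n, state_n); k2 = f(t_n + h, state_n + h·k1); state_{n+1} = state_n + (h/2)·(k1 + k2).
1.100000: (-1.790000, -1.200000)
  k1 = (-5.065700, 3.644760)
  predictor → (-2.195256, -0.908419)
  k2 = (-5.764508, 3.079425)
  → (-2.223208, -0.931033)
(x(1.18), y(1.18)) ≈ (-2.2232, -0.9310)

-2.2232, -0.9310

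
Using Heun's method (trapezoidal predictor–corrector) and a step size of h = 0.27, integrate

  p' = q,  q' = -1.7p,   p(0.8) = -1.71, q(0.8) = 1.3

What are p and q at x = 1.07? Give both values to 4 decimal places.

Heun on (p,q): k1 = f(x_n, state_n); k2 = f(x_n + h, state_n + h·k1); state_{n+1} = state_n + (h/2)·(k1 + k2).
0.800000: (-1.710000, 1.300000)
  k1 = (1.300000, 2.907000)
  predictor → (-1.359000, 2.084890)
  k2 = (2.084890, 2.310300)
  → (-1.253040, 2.004335)
(p(1.07), q(1.07)) ≈ (-1.2530, 2.0043)

-1.2530, 2.0043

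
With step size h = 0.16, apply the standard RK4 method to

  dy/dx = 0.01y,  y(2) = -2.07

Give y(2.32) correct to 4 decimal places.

-2.0766

RK4: k1 = f(x_n, y_n); k2 = f(x_n + h/2, y_n + (h/2)·k1); k3 = f(x_n + h/2, y_n + (h/2)·k2); k4 = f(x_n + h, y_n + h·k3); y_{n+1} = y_n + (h/6)·(k1 + 2k2 + 2k3 + k4).
x=2.000000, y=-2.070000:
  k1 = f(2.000000, -2.070000) = -0.020700
  k2 = f(2.080000, -2.071656) = -0.020717
  k3 = f(2.080000, -2.071657) = -0.020717
  k4 = f(2.160000, -2.073315) = -0.020733
  y ← -2.070000 + (0.16/6)·(k1 + 2k2 + 2k3 + k4) = -2.073315
x=2.160000, y=-2.073315:
  k1 = f(2.160000, -2.073315) = -0.020733
  k2 = f(2.240000, -2.074973) = -0.020750
  k3 = f(2.240000, -2.074975) = -0.020750
  k4 = f(2.320000, -2.076635) = -0.020766
  y ← -2.073315 + (0.16/6)·(k1 + 2k2 + 2k3 + k4) = -2.076635
y(2.32) ≈ -2.0766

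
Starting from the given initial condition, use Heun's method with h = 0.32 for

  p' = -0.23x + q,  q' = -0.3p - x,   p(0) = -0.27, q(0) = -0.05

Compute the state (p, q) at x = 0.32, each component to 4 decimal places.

-0.2936, -0.0745

Heun on (p,q): k1 = f(x_n, state_n); k2 = f(x_n + h, state_n + h·k1); state_{n+1} = state_n + (h/2)·(k1 + k2).
0.000000: (-0.270000, -0.050000)
  k1 = (-0.050000, 0.081000)
  predictor → (-0.286000, -0.024080)
  k2 = (-0.097680, -0.234200)
  → (-0.293629, -0.074512)
(p(0.32), q(0.32)) ≈ (-0.2936, -0.0745)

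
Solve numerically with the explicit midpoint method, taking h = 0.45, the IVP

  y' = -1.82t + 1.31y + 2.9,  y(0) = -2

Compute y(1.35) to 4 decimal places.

-3.9199

Midpoint: k1 = f(t_n, y_n); k2 = f(t_n + h/2, y_n + (h/2)·k1); y_{n+1} = y_n + h·k2.
t=0.000000, y=-2.000000:
  k1 = f(0.000000, -2.000000) = 0.280000
  k2 = f(0.225000, -1.937000) = -0.046970
  y ← -2.000000 + 0.45·(-0.046970) = -2.021137
t=0.450000, y=-2.021137:
  k1 = f(0.450000, -2.021137) = -0.566689
  k2 = f(0.675000, -2.148641) = -1.143220
  y ← -2.021137 + 0.45·(-1.143220) = -2.535586
t=0.900000, y=-2.535586:
  k1 = f(0.900000, -2.535586) = -2.059617
  k2 = f(1.125000, -2.999000) = -3.076189
  y ← -2.535586 + 0.45·(-3.076189) = -3.919871
y(1.35) ≈ -3.9199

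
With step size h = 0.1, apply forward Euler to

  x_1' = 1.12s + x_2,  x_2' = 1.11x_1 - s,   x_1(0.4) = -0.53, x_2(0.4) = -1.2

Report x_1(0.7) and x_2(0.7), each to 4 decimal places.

-0.7535, -1.5514

Euler on (x_1,x_2): x_1_{n+1} = x_1_n + h·x_1', x_2_{n+1} = x_2_n + h·x_2'.
0.400000: (-0.530000, -1.200000); f=(-0.752000, -0.988300) → (-0.605200, -1.298830)
0.500000: (-0.605200, -1.298830); f=(-0.738830, -1.171772) → (-0.679083, -1.416007)
0.600000: (-0.679083, -1.416007); f=(-0.744007, -1.353782) → (-0.753484, -1.551385)
(x_1(0.7), x_2(0.7)) ≈ (-0.7535, -1.5514)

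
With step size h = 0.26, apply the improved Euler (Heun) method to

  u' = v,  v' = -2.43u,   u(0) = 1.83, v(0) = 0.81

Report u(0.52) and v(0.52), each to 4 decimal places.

1.6277, -1.5731

Heun on (u,v): k1 = f(t_n, state_n); k2 = f(t_n + h, state_n + h·k1); state_{n+1} = state_n + (h/2)·(k1 + k2).
0.000000: (1.830000, 0.810000)
  k1 = (0.810000, -4.446900)
  predictor → (2.040600, -0.346194)
  k2 = (-0.346194, -4.958658)
  → (1.890295, -0.412723)
0.260000: (1.890295, -0.412723)
  k1 = (-0.412723, -4.593416)
  predictor → (1.782987, -1.607011)
  k2 = (-1.607011, -4.332658)
  → (1.627729, -1.573112)
(u(0.52), v(0.52)) ≈ (1.6277, -1.5731)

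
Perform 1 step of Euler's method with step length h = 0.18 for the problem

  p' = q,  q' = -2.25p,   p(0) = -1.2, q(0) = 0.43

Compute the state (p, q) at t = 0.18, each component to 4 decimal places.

-1.1226, 0.9160

Euler on (p,q): p_{n+1} = p_n + h·p', q_{n+1} = q_n + h·q'.
0.000000: (-1.200000, 0.430000); f=(0.430000, 2.700000) → (-1.122600, 0.916000)
(p(0.18), q(0.18)) ≈ (-1.1226, 0.9160)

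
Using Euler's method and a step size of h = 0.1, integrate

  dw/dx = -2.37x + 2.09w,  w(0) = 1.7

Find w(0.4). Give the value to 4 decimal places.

3.4690

Euler: w_{n+1} = w_n + h·f(x_n, w_n).
x=0.000000, w=1.700000: f=3.553000 → w ← 1.700000 + 0.1·3.553000 = 2.055300
x=0.100000, w=2.055300: f=4.058577 → w ← 2.055300 + 0.1·4.058577 = 2.461158
x=0.200000, w=2.461158: f=4.669820 → w ← 2.461158 + 0.1·4.669820 = 2.928140
x=0.300000, w=2.928140: f=5.408812 → w ← 2.928140 + 0.1·5.408812 = 3.469021
w(0.4) ≈ 3.4690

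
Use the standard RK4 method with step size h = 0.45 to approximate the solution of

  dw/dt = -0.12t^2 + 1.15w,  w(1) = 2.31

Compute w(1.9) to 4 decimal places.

RK4: k1 = f(t_n, w_n); k2 = f(t_n + h/2, w_n + (h/2)·k1); k3 = f(t_n + h/2, w_n + (h/2)·k2); k4 = f(t_n + h, w_n + h·k3); w_{n+1} = w_n + (h/6)·(k1 + 2k2 + 2k3 + k4).
t=1.000000, w=2.310000:
  k1 = f(1.000000, 2.310000) = 2.536500
  k2 = f(1.225000, 2.880713) = 3.132744
  k3 = f(1.225000, 3.014867) = 3.287023
  k4 = f(1.450000, 3.789160) = 4.105234
  w ← 2.310000 + (0.45/6)·(k1 + 2k2 + 2k3 + k4) = 3.771095
t=1.450000, w=3.771095:
  k1 = f(1.450000, 3.771095) = 4.084459
  k2 = f(1.675000, 4.690098) = 5.056938
  k3 = f(1.675000, 4.908906) = 5.308567
  k4 = f(1.900000, 6.159950) = 6.650743
  w ← 3.771095 + (0.45/6)·(k1 + 2k2 + 2k3 + k4) = 6.131061
w(1.9) ≈ 6.1311

6.1311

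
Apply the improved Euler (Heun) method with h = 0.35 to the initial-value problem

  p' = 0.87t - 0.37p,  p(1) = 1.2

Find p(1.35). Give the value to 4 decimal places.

1.3927

Heun: k1 = f(t_n, p_n); k2 = f(t_n + h, p_n + h·k1); p_{n+1} = p_n + (h/2)·(k1 + k2).
t=1.000000, p=1.200000:
  k1 = f(1.000000, 1.200000) = 0.426000
  k2 = f(1.350000, 1.349100) = 0.675333
  p ← 1.200000 + (0.35/2)·(0.426000 + 0.675333) = 1.392733
p(1.35) ≈ 1.3927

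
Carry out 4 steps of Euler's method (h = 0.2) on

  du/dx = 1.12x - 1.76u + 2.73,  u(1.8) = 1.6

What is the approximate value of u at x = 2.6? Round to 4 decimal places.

2.7145

Euler: u_{n+1} = u_n + h·f(x_n, u_n).
x=1.800000, u=1.600000: f=1.930000 → u ← 1.600000 + 0.2·1.930000 = 1.986000
x=2.000000, u=1.986000: f=1.474640 → u ← 1.986000 + 0.2·1.474640 = 2.280928
x=2.200000, u=2.280928: f=1.179567 → u ← 2.280928 + 0.2·1.179567 = 2.516841
x=2.400000, u=2.516841: f=0.988359 → u ← 2.516841 + 0.2·0.988359 = 2.714513
u(2.6) ≈ 2.7145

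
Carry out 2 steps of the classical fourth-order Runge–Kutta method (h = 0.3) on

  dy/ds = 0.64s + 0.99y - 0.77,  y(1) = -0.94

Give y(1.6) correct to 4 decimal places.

RK4: k1 = f(s_n, y_n); k2 = f(s_n + h/2, y_n + (h/2)·k1); k3 = f(s_n + h/2, y_n + (h/2)·k2); k4 = f(s_n + h, y_n + h·k3); y_{n+1} = y_n + (h/6)·(k1 + 2k2 + 2k3 + k4).
s=1.000000, y=-0.940000:
  k1 = f(1.000000, -0.940000) = -1.060600
  k2 = f(1.150000, -1.099090) = -1.122099
  k3 = f(1.150000, -1.108315) = -1.131232
  k4 = f(1.300000, -1.279370) = -1.204576
  y ← -0.940000 + (0.3/6)·(k1 + 2k2 + 2k3 + k4) = -1.278592
s=1.300000, y=-1.278592:
  k1 = f(1.300000, -1.278592) = -1.203806
  k2 = f(1.450000, -1.459163) = -1.286571
  k3 = f(1.450000, -1.471578) = -1.298862
  k4 = f(1.600000, -1.668250) = -1.397568
  y ← -1.278592 + (0.3/6)·(k1 + 2k2 + 2k3 + k4) = -1.667204
y(1.6) ≈ -1.6672

-1.6672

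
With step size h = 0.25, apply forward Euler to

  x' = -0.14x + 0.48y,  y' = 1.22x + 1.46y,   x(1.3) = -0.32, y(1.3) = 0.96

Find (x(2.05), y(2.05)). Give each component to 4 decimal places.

0.1517, 2.1665

Euler on (x,y): x_{n+1} = x_n + h·x', y_{n+1} = y_n + h·y'.
1.300000: (-0.320000, 0.960000); f=(0.505600, 1.011200) → (-0.193600, 1.212800)
1.550000: (-0.193600, 1.212800); f=(0.609248, 1.534496) → (-0.041288, 1.596424)
1.800000: (-0.041288, 1.596424); f=(0.772064, 2.280408) → (0.151728, 2.166526)
(x(2.05), y(2.05)) ≈ (0.1517, 2.1665)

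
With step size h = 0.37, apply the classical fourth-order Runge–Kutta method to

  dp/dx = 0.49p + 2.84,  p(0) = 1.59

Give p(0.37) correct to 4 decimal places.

RK4: k1 = f(x_n, p_n); k2 = f(x_n + h/2, p_n + (h/2)·k1); k3 = f(x_n + h/2, p_n + (h/2)·k2); k4 = f(x_n + h, p_n + h·k3); p_{n+1} = p_n + (h/6)·(k1 + 2k2 + 2k3 + k4).
x=0.000000, p=1.590000:
  k1 = f(0.000000, 1.590000) = 3.619100
  k2 = f(0.185000, 2.259533) = 3.947171
  k3 = f(0.185000, 2.320227) = 3.976911
  k4 = f(0.370000, 3.061457) = 4.340114
  p ← 1.590000 + (0.37/6)·(k1 + 2k2 + 2k3 + k4) = 3.058122
p(0.37) ≈ 3.0581

3.0581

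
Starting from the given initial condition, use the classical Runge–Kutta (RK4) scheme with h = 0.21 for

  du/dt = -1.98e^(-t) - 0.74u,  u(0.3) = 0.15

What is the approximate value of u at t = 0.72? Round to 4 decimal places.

-0.3178

RK4: k1 = f(t_n, u_n); k2 = f(t_n + h/2, u_n + (h/2)·k1); k3 = f(t_n + h/2, u_n + (h/2)·k2); k4 = f(t_n + h, u_n + h·k3); u_{n+1} = u_n + (h/6)·(k1 + 2k2 + 2k3 + k4).
t=0.300000, u=0.150000:
  k1 = f(0.300000, 0.150000) = -1.577820
  k2 = f(0.405000, -0.015671) = -1.309017
  k3 = f(0.405000, 0.012553) = -1.329903
  k4 = f(0.510000, -0.129280) = -1.093314
  u ← 0.150000 + (0.21/6)·(k1 + 2k2 + 2k3 + k4) = -0.128214
t=0.510000, u=-0.128214:
  k1 = f(0.510000, -0.128214) = -1.094103
  k2 = f(0.615000, -0.243095) = -0.890579
  k3 = f(0.615000, -0.221725) = -0.906393
  k4 = f(0.720000, -0.318557) = -0.728038
  u ← -0.128214 + (0.21/6)·(k1 + 2k2 + 2k3 + k4) = -0.317777
u(0.72) ≈ -0.3178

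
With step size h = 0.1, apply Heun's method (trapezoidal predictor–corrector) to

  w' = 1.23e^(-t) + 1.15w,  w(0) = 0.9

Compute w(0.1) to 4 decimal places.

1.1337

Heun: k1 = f(t_n, w_n); k2 = f(t_n + h, w_n + h·k1); w_{n+1} = w_n + (h/2)·(k1 + k2).
t=0.000000, w=0.900000:
  k1 = f(0.000000, 0.900000) = 2.265000
  k2 = f(0.100000, 1.126500) = 2.408425
  w ← 0.900000 + (0.1/2)·(2.265000 + 2.408425) = 1.133671
w(0.1) ≈ 1.1337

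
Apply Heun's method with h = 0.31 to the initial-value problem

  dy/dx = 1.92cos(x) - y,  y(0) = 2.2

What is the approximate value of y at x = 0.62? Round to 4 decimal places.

1.9969

Heun: k1 = f(x_n, y_n); k2 = f(x_n + h, y_n + h·k1); y_{n+1} = y_n + (h/2)·(k1 + k2).
x=0.000000, y=2.200000:
  k1 = f(0.000000, 2.200000) = -0.280000
  k2 = f(0.310000, 2.113200) = -0.284720
  y ← 2.200000 + (0.31/2)·(-0.280000 + (-0.284720)) = 2.112468
x=0.310000, y=2.112468:
  k1 = f(0.310000, 2.112468) = -0.283988
  k2 = f(0.620000, 2.024432) = -0.461786
  y ← 2.112468 + (0.31/2)·(-0.283988 + (-0.461786)) = 1.996874
y(0.62) ≈ 1.9969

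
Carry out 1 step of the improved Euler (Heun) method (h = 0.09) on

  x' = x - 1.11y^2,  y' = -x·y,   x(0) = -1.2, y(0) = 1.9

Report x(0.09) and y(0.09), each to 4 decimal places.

Heun on (x,y): k1 = f(s_n, state_n); k2 = f(s_n + h, state_n + h·k1); state_{n+1} = state_n + (h/2)·(k1 + k2).
0.000000: (-1.200000, 1.900000)
  k1 = (-5.207100, 2.280000)
  predictor → (-1.668639, 2.105200)
  k2 = (-6.588011, 3.512819)
  → (-1.730780, 2.160677)
(x(0.09), y(0.09)) ≈ (-1.7308, 2.1607)

-1.7308, 2.1607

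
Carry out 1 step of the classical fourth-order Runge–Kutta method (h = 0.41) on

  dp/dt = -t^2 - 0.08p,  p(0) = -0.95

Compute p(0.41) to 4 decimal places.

-0.9421

RK4: k1 = f(t_n, p_n); k2 = f(t_n + h/2, p_n + (h/2)·k1); k3 = f(t_n + h/2, p_n + (h/2)·k2); k4 = f(t_n + h, p_n + h·k3); p_{n+1} = p_n + (h/6)·(k1 + 2k2 + 2k3 + k4).
t=0.000000, p=-0.950000:
  k1 = f(0.000000, -0.950000) = 0.076000
  k2 = f(0.205000, -0.934420) = 0.032729
  k3 = f(0.205000, -0.943291) = 0.033438
  k4 = f(0.410000, -0.936290) = -0.093197
  p ← -0.950000 + (0.41/6)·(k1 + 2k2 + 2k3 + k4) = -0.942132
p(0.41) ≈ -0.9421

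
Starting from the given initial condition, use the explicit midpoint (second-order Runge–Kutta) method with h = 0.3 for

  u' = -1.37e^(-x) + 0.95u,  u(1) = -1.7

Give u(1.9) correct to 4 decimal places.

-4.4588

Midpoint: k1 = f(x_n, u_n); k2 = f(x_n + h/2, u_n + (h/2)·k1); u_{n+1} = u_n + h·k2.
x=1.000000, u=-1.700000:
  k1 = f(1.000000, -1.700000) = -2.118995
  k2 = f(1.150000, -2.017849) = -2.350749
  u ← -1.700000 + 0.3·(-2.350749) = -2.405225
x=1.300000, u=-2.405225:
  k1 = f(1.300000, -2.405225) = -2.658332
  k2 = f(1.450000, -2.803975) = -2.985137
  u ← -2.405225 + 0.3·(-2.985137) = -3.300766
x=1.600000, u=-3.300766:
  k1 = f(1.600000, -3.300766) = -3.412326
  k2 = f(1.750000, -3.812615) = -3.860054
  u ← -3.300766 + 0.3·(-3.860054) = -4.458782
u(1.9) ≈ -4.4588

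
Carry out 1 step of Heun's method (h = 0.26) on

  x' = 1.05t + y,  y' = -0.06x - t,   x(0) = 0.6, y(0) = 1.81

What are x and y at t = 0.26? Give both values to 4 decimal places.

1.1049, 1.7632

Heun on (x,y): k1 = f(t_n, state_n); k2 = f(t_n + h, state_n + h·k1); state_{n+1} = state_n + (h/2)·(k1 + k2).
0.000000: (0.600000, 1.810000)
  k1 = (1.810000, -0.036000)
  predictor → (1.070600, 1.800640)
  k2 = (2.073640, -0.324236)
  → (1.104873, 1.763169)
(x(0.26), y(0.26)) ≈ (1.1049, 1.7632)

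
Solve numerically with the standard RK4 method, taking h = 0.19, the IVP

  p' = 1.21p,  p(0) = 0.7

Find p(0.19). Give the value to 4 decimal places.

0.8809

RK4: k1 = f(t_n, p_n); k2 = f(t_n + h/2, p_n + (h/2)·k1); k3 = f(t_n + h/2, p_n + (h/2)·k2); k4 = f(t_n + h, p_n + h·k3); p_{n+1} = p_n + (h/6)·(k1 + 2k2 + 2k3 + k4).
t=0.000000, p=0.700000:
  k1 = f(0.000000, 0.700000) = 0.847000
  k2 = f(0.095000, 0.780465) = 0.944363
  k3 = f(0.095000, 0.789714) = 0.955554
  k4 = f(0.190000, 0.881555) = 1.066682
  p ← 0.700000 + (0.19/6)·(k1 + 2k2 + 2k3 + k4) = 0.880928
p(0.19) ≈ 0.8809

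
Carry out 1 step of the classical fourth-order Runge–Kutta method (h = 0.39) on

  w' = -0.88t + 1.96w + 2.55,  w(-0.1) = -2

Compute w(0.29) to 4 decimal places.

-2.8363

RK4: k1 = f(t_n, w_n); k2 = f(t_n + h/2, w_n + (h/2)·k1); k3 = f(t_n + h/2, w_n + (h/2)·k2); k4 = f(t_n + h, w_n + h·k3); w_{n+1} = w_n + (h/6)·(k1 + 2k2 + 2k3 + k4).
t=-0.100000, w=-2.000000:
  k1 = f(-0.100000, -2.000000) = -1.282000
  k2 = f(0.095000, -2.249990) = -1.943580
  k3 = f(0.095000, -2.378998) = -2.196436
  k4 = f(0.290000, -2.856610) = -3.304156
  w ← -2.000000 + (0.39/6)·(k1 + 2k2 + 2k3 + k4) = -2.836302
w(0.29) ≈ -2.8363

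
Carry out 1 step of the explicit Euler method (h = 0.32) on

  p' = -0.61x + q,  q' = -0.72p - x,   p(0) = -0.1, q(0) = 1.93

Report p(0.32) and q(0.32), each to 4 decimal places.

Euler on (p,q): p_{n+1} = p_n + h·p', q_{n+1} = q_n + h·q'.
0.000000: (-0.100000, 1.930000); f=(1.930000, 0.072000) → (0.517600, 1.953040)
(p(0.32), q(0.32)) ≈ (0.5176, 1.9530)

0.5176, 1.9530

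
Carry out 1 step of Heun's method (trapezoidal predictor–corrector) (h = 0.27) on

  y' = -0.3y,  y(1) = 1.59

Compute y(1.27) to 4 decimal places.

1.4664

Heun: k1 = f(t_n, y_n); k2 = f(t_n + h, y_n + h·k1); y_{n+1} = y_n + (h/2)·(k1 + k2).
t=1.000000, y=1.590000:
  k1 = f(1.000000, 1.590000) = -0.477000
  k2 = f(1.270000, 1.461210) = -0.438363
  y ← 1.590000 + (0.27/2)·(-0.477000 + (-0.438363)) = 1.466426
y(1.27) ≈ 1.4664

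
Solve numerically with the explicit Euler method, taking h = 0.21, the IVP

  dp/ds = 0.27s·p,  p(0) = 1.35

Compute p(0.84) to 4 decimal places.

Euler: p_{n+1} = p_n + h·f(s_n, p_n).
s=0.000000, p=1.350000: f=0.000000 → p ← 1.350000 + 0.21·0.000000 = 1.350000
s=0.210000, p=1.350000: f=0.076545 → p ← 1.350000 + 0.21·0.076545 = 1.366074
s=0.420000, p=1.366074: f=0.154913 → p ← 1.366074 + 0.21·0.154913 = 1.398606
s=0.630000, p=1.398606: f=0.237903 → p ← 1.398606 + 0.21·0.237903 = 1.448566
p(0.84) ≈ 1.4486

1.4486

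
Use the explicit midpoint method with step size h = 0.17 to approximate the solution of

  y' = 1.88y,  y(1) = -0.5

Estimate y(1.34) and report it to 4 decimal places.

-0.9394

Midpoint: k1 = f(x_n, y_n); k2 = f(x_n + h/2, y_n + (h/2)·k1); y_{n+1} = y_n + h·k2.
x=1.000000, y=-0.500000:
  k1 = f(1.000000, -0.500000) = -0.940000
  k2 = f(1.085000, -0.579900) = -1.090212
  y ← -0.500000 + 0.17·(-1.090212) = -0.685336
x=1.170000, y=-0.685336:
  k1 = f(1.170000, -0.685336) = -1.288432
  k2 = f(1.255000, -0.794853) = -1.494323
  y ← -0.685336 + 0.17·(-1.494323) = -0.939371
y(1.34) ≈ -0.9394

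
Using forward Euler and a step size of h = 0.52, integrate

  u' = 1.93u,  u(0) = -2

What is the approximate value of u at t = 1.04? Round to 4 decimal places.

Euler: u_{n+1} = u_n + h·f(t_n, u_n).
t=0.000000, u=-2.000000: f=-3.860000 → u ← -2.000000 + 0.52·(-3.860000) = -4.007200
t=0.520000, u=-4.007200: f=-7.733896 → u ← -4.007200 + 0.52·(-7.733896) = -8.028826
u(1.04) ≈ -8.0288

-8.0288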